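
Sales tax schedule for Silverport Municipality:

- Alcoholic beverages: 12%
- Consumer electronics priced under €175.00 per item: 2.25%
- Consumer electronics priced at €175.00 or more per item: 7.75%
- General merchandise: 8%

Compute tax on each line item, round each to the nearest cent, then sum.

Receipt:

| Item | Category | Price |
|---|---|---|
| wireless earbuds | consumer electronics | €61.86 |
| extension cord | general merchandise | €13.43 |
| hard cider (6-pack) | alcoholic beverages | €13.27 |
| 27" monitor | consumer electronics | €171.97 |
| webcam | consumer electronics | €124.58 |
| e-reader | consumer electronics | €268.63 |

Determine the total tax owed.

€31.54

Wireless earbuds €61.86: consumer electronics, under €175.00 → 2.25% → €1.39
Extension cord €13.43: general merchandise → 8% → €1.07
Hard cider (6-pack) €13.27: alcoholic beverages → 12% → €1.59
27" monitor €171.97: consumer electronics, under €175.00 → 2.25% → €3.87
Webcam €124.58: consumer electronics, under €175.00 → 2.25% → €2.80
E-reader €268.63: consumer electronics, €175.00 or more → 7.75% → €20.82
Total tax = €1.39 + €1.07 + €1.59 + €3.87 + €2.80 + €20.82 = €31.54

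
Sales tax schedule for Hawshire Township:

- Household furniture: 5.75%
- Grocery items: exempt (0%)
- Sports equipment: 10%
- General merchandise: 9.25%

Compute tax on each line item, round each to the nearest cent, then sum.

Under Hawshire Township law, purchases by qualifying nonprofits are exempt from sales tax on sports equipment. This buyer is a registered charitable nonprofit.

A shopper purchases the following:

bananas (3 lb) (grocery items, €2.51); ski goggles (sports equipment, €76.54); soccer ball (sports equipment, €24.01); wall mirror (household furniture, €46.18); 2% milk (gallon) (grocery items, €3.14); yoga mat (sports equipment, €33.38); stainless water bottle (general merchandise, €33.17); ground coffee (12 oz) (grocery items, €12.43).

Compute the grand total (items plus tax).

€237.09

Bananas (3 lb) €2.51: grocery items → 0% → €0.00
Ski goggles €76.54: sports equipment, buyer-exempt → 0% → €0.00
Soccer ball €24.01: sports equipment, buyer-exempt → 0% → €0.00
Wall mirror €46.18: household furniture → 5.75% → €2.66
2% milk (gallon) €3.14: grocery items → 0% → €0.00
Yoga mat €33.38: sports equipment, buyer-exempt → 0% → €0.00
Stainless water bottle €33.17: general merchandise → 9.25% → €3.07
Ground coffee (12 oz) €12.43: grocery items → 0% → €0.00
Subtotal = €231.36; tax = €5.73; total due = €237.09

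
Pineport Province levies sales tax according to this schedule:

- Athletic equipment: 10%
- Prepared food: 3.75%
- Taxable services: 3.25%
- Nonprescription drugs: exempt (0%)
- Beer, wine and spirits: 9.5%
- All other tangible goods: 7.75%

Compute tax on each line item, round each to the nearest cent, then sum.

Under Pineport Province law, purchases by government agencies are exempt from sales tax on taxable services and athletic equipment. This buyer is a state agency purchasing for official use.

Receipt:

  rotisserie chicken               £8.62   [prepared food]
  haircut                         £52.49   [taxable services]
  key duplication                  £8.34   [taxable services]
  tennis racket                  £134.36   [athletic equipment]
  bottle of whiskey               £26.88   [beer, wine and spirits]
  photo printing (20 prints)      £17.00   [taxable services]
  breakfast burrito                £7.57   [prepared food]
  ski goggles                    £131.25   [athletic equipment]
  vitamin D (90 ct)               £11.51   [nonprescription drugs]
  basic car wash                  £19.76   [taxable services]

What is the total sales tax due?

Rotisserie chicken £8.62: prepared food → 3.75% → £0.32
Haircut £52.49: taxable services, buyer-exempt → 0% → £0.00
Key duplication £8.34: taxable services, buyer-exempt → 0% → £0.00
Tennis racket £134.36: athletic equipment, buyer-exempt → 0% → £0.00
Bottle of whiskey £26.88: beer, wine and spirits → 9.5% → £2.55
Photo printing (20 prints) £17.00: taxable services, buyer-exempt → 0% → £0.00
Breakfast burrito £7.57: prepared food → 3.75% → £0.28
Ski goggles £131.25: athletic equipment, buyer-exempt → 0% → £0.00
Vitamin D (90 ct) £11.51: nonprescription drugs → 0% → £0.00
Basic car wash £19.76: taxable services, buyer-exempt → 0% → £0.00
Total tax = £0.32 + £2.55 + £0.28 = £3.15

£3.15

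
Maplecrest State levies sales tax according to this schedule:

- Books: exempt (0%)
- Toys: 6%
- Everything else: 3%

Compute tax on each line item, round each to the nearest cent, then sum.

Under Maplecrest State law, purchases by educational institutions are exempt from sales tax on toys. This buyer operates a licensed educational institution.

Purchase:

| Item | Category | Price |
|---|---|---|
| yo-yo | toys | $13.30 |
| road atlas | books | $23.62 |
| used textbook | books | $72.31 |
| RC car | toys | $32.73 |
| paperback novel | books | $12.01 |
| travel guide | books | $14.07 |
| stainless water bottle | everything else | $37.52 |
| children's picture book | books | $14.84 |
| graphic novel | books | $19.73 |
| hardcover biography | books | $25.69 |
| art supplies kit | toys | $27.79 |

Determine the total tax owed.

Yo-yo $13.30: toys, buyer-exempt → 0% → $0.00
Road atlas $23.62: books → 0% → $0.00
Used textbook $72.31: books → 0% → $0.00
RC car $32.73: toys, buyer-exempt → 0% → $0.00
Paperback novel $12.01: books → 0% → $0.00
Travel guide $14.07: books → 0% → $0.00
Stainless water bottle $37.52: everything else → 3% → $1.13
Children's picture book $14.84: books → 0% → $0.00
Graphic novel $19.73: books → 0% → $0.00
Hardcover biography $25.69: books → 0% → $0.00
Art supplies kit $27.79: toys, buyer-exempt → 0% → $0.00
Total tax = $1.13

$1.13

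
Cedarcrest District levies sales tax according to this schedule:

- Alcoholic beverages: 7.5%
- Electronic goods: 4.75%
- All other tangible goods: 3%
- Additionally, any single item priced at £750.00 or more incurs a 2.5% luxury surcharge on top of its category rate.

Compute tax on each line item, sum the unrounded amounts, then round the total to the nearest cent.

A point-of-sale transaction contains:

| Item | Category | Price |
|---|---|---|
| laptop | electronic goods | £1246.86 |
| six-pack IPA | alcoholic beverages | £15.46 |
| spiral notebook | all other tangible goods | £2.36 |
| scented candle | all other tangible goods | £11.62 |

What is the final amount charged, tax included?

Laptop £1246.86: electronic goods → 4.75% + 2.5% surcharge = 7.25% → £90.39735
Six-pack IPA £15.46: alcoholic beverages → 7.5% → £1.1595
Spiral notebook £2.36: all other tangible goods → 3% → £0.0708
Scented candle £11.62: all other tangible goods → 3% → £0.3486
Subtotal = £1276.30; unrounded tax = £91.97625 → £91.98; total due = £1368.28

£1368.28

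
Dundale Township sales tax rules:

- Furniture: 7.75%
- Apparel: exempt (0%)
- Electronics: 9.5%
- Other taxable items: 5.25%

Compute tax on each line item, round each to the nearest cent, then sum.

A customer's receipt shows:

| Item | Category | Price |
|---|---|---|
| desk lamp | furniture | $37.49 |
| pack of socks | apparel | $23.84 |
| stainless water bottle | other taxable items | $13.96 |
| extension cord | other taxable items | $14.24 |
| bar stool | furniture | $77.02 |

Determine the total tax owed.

Desk lamp $37.49: furniture → 7.75% → $2.91
Pack of socks $23.84: apparel → 0% → $0.00
Stainless water bottle $13.96: other taxable items → 5.25% → $0.73
Extension cord $14.24: other taxable items → 5.25% → $0.75
Bar stool $77.02: furniture → 7.75% → $5.97
Total tax = $2.91 + $0.73 + $0.75 + $5.97 = $10.36

$10.36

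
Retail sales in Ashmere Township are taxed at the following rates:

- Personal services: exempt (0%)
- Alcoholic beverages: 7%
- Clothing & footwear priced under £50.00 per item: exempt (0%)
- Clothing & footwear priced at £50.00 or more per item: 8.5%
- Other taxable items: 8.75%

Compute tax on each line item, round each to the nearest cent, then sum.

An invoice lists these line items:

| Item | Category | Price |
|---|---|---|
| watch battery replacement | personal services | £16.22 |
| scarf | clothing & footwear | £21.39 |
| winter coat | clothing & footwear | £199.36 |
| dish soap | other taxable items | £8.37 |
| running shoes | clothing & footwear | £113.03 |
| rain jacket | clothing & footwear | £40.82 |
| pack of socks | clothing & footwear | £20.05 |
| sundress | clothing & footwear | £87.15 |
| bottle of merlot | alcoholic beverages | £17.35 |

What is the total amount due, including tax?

£559.65

Watch battery replacement £16.22: personal services → 0% → £0.00
Scarf £21.39: clothing & footwear, under £50.00 → 0% → £0.00
Winter coat £199.36: clothing & footwear, £50.00 or more → 8.5% → £16.95
Dish soap £8.37: other taxable items → 8.75% → £0.73
Running shoes £113.03: clothing & footwear, £50.00 or more → 8.5% → £9.61
Rain jacket £40.82: clothing & footwear, under £50.00 → 0% → £0.00
Pack of socks £20.05: clothing & footwear, under £50.00 → 0% → £0.00
Sundress £87.15: clothing & footwear, £50.00 or more → 8.5% → £7.41
Bottle of merlot £17.35: alcoholic beverages → 7% → £1.21
Subtotal = £523.74; tax = £35.91; total due = £559.65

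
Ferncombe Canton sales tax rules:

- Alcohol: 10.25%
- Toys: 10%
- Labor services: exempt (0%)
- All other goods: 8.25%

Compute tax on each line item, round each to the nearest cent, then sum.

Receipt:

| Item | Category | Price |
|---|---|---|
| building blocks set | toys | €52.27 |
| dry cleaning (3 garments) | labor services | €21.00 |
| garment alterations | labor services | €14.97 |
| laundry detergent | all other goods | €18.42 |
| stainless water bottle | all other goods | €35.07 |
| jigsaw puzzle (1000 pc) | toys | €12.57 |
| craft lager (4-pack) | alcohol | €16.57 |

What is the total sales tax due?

Building blocks set €52.27: toys → 10% → €5.23
Dry cleaning (3 garments) €21.00: labor services → 0% → €0.00
Garment alterations €14.97: labor services → 0% → €0.00
Laundry detergent €18.42: all other goods → 8.25% → €1.52
Stainless water bottle €35.07: all other goods → 8.25% → €2.89
Jigsaw puzzle (1000 pc) €12.57: toys → 10% → €1.26
Craft lager (4-pack) €16.57: alcohol → 10.25% → €1.70
Total tax = €5.23 + €1.52 + €2.89 + €1.26 + €1.70 = €12.60

€12.60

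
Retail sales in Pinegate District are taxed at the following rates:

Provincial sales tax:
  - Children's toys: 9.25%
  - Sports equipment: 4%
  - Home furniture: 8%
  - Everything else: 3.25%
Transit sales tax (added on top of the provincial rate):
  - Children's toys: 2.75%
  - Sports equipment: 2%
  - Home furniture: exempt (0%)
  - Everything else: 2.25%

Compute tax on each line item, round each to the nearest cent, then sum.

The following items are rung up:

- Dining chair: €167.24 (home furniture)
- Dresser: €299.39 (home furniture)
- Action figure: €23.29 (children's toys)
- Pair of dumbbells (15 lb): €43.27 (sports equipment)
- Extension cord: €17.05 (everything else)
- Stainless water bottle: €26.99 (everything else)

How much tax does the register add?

Dining chair €167.24: home furniture → 8% + 0% transit = 8% → €13.38
Dresser €299.39: home furniture → 8% + 0% transit = 8% → €23.95
Action figure €23.29: children's toys → 9.25% + 2.75% transit = 12% → €2.79
Pair of dumbbells (15 lb) €43.27: sports equipment → 4% + 2% transit = 6% → €2.60
Extension cord €17.05: everything else → 3.25% + 2.25% transit = 5.5% → €0.94
Stainless water bottle €26.99: everything else → 3.25% + 2.25% transit = 5.5% → €1.48
Total tax = €13.38 + €23.95 + €2.79 + €2.60 + €0.94 + €1.48 = €45.14

€45.14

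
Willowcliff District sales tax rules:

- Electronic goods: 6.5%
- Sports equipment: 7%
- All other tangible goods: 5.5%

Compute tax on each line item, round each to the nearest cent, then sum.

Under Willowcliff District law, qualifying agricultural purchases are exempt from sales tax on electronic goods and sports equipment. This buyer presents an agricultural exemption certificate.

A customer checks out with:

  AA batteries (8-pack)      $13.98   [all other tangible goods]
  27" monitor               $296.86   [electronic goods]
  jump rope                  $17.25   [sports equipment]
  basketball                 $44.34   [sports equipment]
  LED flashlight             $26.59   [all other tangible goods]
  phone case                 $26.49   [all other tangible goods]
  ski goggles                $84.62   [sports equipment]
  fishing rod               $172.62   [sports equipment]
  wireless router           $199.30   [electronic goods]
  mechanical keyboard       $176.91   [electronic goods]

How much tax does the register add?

$3.69

AA batteries (8-pack) $13.98: all other tangible goods → 5.5% → $0.77
27" monitor $296.86: electronic goods, buyer-exempt → 0% → $0.00
Jump rope $17.25: sports equipment, buyer-exempt → 0% → $0.00
Basketball $44.34: sports equipment, buyer-exempt → 0% → $0.00
LED flashlight $26.59: all other tangible goods → 5.5% → $1.46
Phone case $26.49: all other tangible goods → 5.5% → $1.46
Ski goggles $84.62: sports equipment, buyer-exempt → 0% → $0.00
Fishing rod $172.62: sports equipment, buyer-exempt → 0% → $0.00
Wireless router $199.30: electronic goods, buyer-exempt → 0% → $0.00
Mechanical keyboard $176.91: electronic goods, buyer-exempt → 0% → $0.00
Total tax = $0.77 + $1.46 + $1.46 = $3.69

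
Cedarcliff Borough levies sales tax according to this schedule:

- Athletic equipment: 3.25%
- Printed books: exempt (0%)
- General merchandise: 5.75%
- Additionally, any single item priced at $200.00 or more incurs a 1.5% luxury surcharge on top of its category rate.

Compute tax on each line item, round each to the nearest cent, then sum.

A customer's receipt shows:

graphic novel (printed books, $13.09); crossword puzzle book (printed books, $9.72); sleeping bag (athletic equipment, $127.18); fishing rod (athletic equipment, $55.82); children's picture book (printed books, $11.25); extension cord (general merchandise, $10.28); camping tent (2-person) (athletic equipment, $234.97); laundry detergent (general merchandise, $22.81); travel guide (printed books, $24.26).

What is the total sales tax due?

Graphic novel $13.09: printed books → 0% → $0.00
Crossword puzzle book $9.72: printed books → 0% → $0.00
Sleeping bag $127.18: athletic equipment → 3.25% → $4.13
Fishing rod $55.82: athletic equipment → 3.25% → $1.81
Children's picture book $11.25: printed books → 0% → $0.00
Extension cord $10.28: general merchandise → 5.75% → $0.59
Camping tent (2-person) $234.97: athletic equipment → 3.25% + 1.5% surcharge = 4.75% → $11.16
Laundry detergent $22.81: general merchandise → 5.75% → $1.31
Travel guide $24.26: printed books → 0% → $0.00
Total tax = $4.13 + $1.81 + $0.59 + $11.16 + $1.31 = $19.00

$19.00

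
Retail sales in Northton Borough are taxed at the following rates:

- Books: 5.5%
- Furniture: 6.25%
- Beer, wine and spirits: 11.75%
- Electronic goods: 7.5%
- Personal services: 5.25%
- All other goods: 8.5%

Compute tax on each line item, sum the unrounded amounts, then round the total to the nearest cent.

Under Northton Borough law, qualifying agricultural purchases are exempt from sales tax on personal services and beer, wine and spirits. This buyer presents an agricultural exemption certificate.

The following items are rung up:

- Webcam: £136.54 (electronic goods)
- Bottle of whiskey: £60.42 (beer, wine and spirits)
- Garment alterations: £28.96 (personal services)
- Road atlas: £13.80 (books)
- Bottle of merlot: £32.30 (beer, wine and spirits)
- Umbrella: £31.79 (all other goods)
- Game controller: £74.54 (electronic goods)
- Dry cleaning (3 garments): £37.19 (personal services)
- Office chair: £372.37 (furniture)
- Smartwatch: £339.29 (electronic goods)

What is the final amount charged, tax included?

£1195.21

Webcam £136.54: electronic goods → 7.5% → £10.2405
Bottle of whiskey £60.42: beer, wine and spirits, buyer-exempt → 0% → £0.00
Garment alterations £28.96: personal services, buyer-exempt → 0% → £0.00
Road atlas £13.80: books → 5.5% → £0.759
Bottle of merlot £32.30: beer, wine and spirits, buyer-exempt → 0% → £0.00
Umbrella £31.79: all other goods → 8.5% → £2.70215
Game controller £74.54: electronic goods → 7.5% → £5.5905
Dry cleaning (3 garments) £37.19: personal services, buyer-exempt → 0% → £0.00
Office chair £372.37: furniture → 6.25% → £23.273125
Smartwatch £339.29: electronic goods → 7.5% → £25.44675
Subtotal = £1127.20; unrounded tax = £68.012025 → £68.01; total due = £1195.21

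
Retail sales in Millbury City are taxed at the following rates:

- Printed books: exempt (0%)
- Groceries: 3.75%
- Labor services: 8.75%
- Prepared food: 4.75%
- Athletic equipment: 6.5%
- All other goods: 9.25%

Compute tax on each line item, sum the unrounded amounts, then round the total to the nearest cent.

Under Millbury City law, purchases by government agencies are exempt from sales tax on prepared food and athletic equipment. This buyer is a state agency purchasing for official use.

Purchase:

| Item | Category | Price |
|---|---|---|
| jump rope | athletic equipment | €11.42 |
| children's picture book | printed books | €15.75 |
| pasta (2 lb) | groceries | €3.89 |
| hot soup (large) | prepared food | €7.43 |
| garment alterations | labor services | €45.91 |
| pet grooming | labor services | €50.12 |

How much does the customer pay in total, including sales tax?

Jump rope €11.42: athletic equipment, buyer-exempt → 0% → €0.00
Children's picture book €15.75: printed books → 0% → €0.00
Pasta (2 lb) €3.89: groceries → 3.75% → €0.145875
Hot soup (large) €7.43: prepared food, buyer-exempt → 0% → €0.00
Garment alterations €45.91: labor services → 8.75% → €4.017125
Pet grooming €50.12: labor services → 8.75% → €4.3855
Subtotal = €134.52; unrounded tax = €8.5485 → €8.55; total due = €143.07

€143.07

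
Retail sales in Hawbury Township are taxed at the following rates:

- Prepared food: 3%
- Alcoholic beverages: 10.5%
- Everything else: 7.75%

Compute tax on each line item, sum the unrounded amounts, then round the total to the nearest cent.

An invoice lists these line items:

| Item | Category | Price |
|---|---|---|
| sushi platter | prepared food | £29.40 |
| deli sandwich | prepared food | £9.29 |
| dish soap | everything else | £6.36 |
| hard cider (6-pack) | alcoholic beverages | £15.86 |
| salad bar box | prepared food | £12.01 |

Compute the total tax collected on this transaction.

£3.68

Sushi platter £29.40: prepared food → 3% → £0.882
Deli sandwich £9.29: prepared food → 3% → £0.2787
Dish soap £6.36: everything else → 7.75% → £0.4929
Hard cider (6-pack) £15.86: alcoholic beverages → 10.5% → £1.6653
Salad bar box £12.01: prepared food → 3% → £0.3603
Unrounded tax sum = £3.6792 → £3.68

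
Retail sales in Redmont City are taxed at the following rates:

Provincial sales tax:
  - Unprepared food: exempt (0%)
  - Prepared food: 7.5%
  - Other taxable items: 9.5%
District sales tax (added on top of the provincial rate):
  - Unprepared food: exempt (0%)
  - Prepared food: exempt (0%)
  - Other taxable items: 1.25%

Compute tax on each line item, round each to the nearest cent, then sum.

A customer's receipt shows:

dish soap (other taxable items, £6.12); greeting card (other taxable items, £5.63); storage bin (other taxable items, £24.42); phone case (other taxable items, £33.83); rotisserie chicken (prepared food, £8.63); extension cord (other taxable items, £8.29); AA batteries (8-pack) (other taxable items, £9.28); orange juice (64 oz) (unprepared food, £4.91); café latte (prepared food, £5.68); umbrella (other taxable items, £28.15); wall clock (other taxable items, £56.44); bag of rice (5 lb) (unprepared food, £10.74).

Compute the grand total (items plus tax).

£221.73

Dish soap £6.12: other taxable items → 9.5% + 1.25% district = 10.75% → £0.66
Greeting card £5.63: other taxable items → 9.5% + 1.25% district = 10.75% → £0.61
Storage bin £24.42: other taxable items → 9.5% + 1.25% district = 10.75% → £2.63
Phone case £33.83: other taxable items → 9.5% + 1.25% district = 10.75% → £3.64
Rotisserie chicken £8.63: prepared food → 7.5% + 0% district = 7.5% → £0.65
Extension cord £8.29: other taxable items → 9.5% + 1.25% district = 10.75% → £0.89
AA batteries (8-pack) £9.28: other taxable items → 9.5% + 1.25% district = 10.75% → £1.00
Orange juice (64 oz) £4.91: unprepared food → 0% + 0% district = 0% → £0.00
Café latte £5.68: prepared food → 7.5% + 0% district = 7.5% → £0.43
Umbrella £28.15: other taxable items → 9.5% + 1.25% district = 10.75% → £3.03
Wall clock £56.44: other taxable items → 9.5% + 1.25% district = 10.75% → £6.07
Bag of rice (5 lb) £10.74: unprepared food → 0% + 0% district = 0% → £0.00
Subtotal = £202.12; tax = £19.61; total due = £221.73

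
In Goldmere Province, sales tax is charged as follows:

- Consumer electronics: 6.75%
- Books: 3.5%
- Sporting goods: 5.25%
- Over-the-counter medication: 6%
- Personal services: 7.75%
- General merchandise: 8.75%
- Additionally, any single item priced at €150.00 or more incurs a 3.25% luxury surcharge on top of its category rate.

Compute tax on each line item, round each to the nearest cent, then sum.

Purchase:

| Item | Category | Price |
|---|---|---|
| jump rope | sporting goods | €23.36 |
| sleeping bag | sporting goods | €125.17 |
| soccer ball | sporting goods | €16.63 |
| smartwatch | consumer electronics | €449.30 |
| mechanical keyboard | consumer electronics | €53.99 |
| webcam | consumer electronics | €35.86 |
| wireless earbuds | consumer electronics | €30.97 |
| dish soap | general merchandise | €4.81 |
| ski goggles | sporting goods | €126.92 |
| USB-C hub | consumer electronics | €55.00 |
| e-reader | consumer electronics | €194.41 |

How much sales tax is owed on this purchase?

€91.98

Jump rope €23.36: sporting goods → 5.25% → €1.23
Sleeping bag €125.17: sporting goods → 5.25% → €6.57
Soccer ball €16.63: sporting goods → 5.25% → €0.87
Smartwatch €449.30: consumer electronics → 6.75% + 3.25% surcharge = 10% → €44.93
Mechanical keyboard €53.99: consumer electronics → 6.75% → €3.64
Webcam €35.86: consumer electronics → 6.75% → €2.42
Wireless earbuds €30.97: consumer electronics → 6.75% → €2.09
Dish soap €4.81: general merchandise → 8.75% → €0.42
Ski goggles €126.92: sporting goods → 5.25% → €6.66
USB-C hub €55.00: consumer electronics → 6.75% → €3.71
E-reader €194.41: consumer electronics → 6.75% + 3.25% surcharge = 10% → €19.44
Total tax = €1.23 + €6.57 + €0.87 + €44.93 + €3.64 + €2.42 + €2.09 + €0.42 + €6.66 + €3.71 + €19.44 = €91.98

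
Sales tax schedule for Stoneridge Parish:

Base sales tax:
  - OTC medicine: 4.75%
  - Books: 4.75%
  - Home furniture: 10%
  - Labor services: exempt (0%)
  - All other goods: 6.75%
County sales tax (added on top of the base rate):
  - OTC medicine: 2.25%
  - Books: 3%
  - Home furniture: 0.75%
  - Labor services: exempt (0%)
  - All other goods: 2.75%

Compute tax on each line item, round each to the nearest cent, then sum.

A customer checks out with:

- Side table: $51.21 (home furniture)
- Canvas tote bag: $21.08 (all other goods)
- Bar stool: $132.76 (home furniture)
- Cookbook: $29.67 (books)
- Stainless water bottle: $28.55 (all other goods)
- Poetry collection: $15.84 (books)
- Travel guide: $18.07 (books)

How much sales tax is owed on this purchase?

$29.42

Side table $51.21: home furniture → 10% + 0.75% county = 10.75% → $5.51
Canvas tote bag $21.08: all other goods → 6.75% + 2.75% county = 9.5% → $2.00
Bar stool $132.76: home furniture → 10% + 0.75% county = 10.75% → $14.27
Cookbook $29.67: books → 4.75% + 3% county = 7.75% → $2.30
Stainless water bottle $28.55: all other goods → 6.75% + 2.75% county = 9.5% → $2.71
Poetry collection $15.84: books → 4.75% + 3% county = 7.75% → $1.23
Travel guide $18.07: books → 4.75% + 3% county = 7.75% → $1.40
Total tax = $5.51 + $2.00 + $14.27 + $2.30 + $2.71 + $1.23 + $1.40 = $29.42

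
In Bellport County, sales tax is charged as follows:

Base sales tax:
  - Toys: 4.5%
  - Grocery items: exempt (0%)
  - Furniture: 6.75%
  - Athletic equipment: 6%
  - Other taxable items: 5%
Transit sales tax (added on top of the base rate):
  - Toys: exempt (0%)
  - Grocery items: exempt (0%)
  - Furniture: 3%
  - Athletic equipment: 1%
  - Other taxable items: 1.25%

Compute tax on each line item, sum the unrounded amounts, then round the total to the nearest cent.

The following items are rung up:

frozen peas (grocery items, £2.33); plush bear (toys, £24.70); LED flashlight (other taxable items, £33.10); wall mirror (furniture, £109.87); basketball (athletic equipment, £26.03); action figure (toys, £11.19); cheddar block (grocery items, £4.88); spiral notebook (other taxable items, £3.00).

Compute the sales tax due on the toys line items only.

Plush bear £24.70: toys → 4.5% + 0% transit = 4.5% → £1.1115
Action figure £11.19: toys → 4.5% + 0% transit = 4.5% → £0.50355
Tax on toys: unrounded sum = £1.61505 → £1.62

£1.62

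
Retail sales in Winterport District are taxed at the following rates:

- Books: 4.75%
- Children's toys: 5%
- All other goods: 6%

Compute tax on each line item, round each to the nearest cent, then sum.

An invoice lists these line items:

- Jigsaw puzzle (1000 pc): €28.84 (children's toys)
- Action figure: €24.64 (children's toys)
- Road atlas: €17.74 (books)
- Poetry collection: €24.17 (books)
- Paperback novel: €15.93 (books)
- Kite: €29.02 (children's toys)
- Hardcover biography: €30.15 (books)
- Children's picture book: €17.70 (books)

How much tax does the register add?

€9.14

Jigsaw puzzle (1000 pc) €28.84: children's toys → 5% → €1.44
Action figure €24.64: children's toys → 5% → €1.23
Road atlas €17.74: books → 4.75% → €0.84
Poetry collection €24.17: books → 4.75% → €1.15
Paperback novel €15.93: books → 4.75% → €0.76
Kite €29.02: children's toys → 5% → €1.45
Hardcover biography €30.15: books → 4.75% → €1.43
Children's picture book €17.70: books → 4.75% → €0.84
Total tax = €1.44 + €1.23 + €0.84 + €1.15 + €0.76 + €1.45 + €1.43 + €0.84 = €9.14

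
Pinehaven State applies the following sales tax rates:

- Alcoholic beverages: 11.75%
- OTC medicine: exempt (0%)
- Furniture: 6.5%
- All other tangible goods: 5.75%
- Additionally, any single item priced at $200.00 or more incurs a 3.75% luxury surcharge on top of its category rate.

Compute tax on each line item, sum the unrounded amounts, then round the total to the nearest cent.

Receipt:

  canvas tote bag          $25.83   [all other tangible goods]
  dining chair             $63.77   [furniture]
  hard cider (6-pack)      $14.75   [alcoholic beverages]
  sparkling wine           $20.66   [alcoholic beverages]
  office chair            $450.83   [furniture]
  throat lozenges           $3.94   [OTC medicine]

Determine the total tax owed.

$56.00

Canvas tote bag $25.83: all other tangible goods → 5.75% → $1.485225
Dining chair $63.77: furniture → 6.5% → $4.14505
Hard cider (6-pack) $14.75: alcoholic beverages → 11.75% → $1.733125
Sparkling wine $20.66: alcoholic beverages → 11.75% → $2.42755
Office chair $450.83: furniture → 6.5% + 3.75% surcharge = 10.25% → $46.210075
Throat lozenges $3.94: OTC medicine → 0% → $0.00
Unrounded tax sum = $56.001025 → $56.00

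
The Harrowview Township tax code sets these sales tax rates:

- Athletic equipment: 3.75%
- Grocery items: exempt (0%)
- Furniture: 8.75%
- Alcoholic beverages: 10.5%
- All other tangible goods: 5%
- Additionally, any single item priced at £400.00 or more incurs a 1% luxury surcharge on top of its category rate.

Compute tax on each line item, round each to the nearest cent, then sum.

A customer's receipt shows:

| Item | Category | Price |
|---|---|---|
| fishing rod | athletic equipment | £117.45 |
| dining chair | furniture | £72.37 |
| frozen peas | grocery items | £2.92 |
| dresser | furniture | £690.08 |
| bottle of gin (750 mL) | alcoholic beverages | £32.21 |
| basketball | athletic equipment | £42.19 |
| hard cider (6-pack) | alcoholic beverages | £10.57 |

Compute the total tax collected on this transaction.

Fishing rod £117.45: athletic equipment → 3.75% → £4.40
Dining chair £72.37: furniture → 8.75% → £6.33
Frozen peas £2.92: grocery items → 0% → £0.00
Dresser £690.08: furniture → 8.75% + 1% surcharge = 9.75% → £67.28
Bottle of gin (750 mL) £32.21: alcoholic beverages → 10.5% → £3.38
Basketball £42.19: athletic equipment → 3.75% → £1.58
Hard cider (6-pack) £10.57: alcoholic beverages → 10.5% → £1.11
Total tax = £4.40 + £6.33 + £67.28 + £3.38 + £1.58 + £1.11 = £84.08

£84.08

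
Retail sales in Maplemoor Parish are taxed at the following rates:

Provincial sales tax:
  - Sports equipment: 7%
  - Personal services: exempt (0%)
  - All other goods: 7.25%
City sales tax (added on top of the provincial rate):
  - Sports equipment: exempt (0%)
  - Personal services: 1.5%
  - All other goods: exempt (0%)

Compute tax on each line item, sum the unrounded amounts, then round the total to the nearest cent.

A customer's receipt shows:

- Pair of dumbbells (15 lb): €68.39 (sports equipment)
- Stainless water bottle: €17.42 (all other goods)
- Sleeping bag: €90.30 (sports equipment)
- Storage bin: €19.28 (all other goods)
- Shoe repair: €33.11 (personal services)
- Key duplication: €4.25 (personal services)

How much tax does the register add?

Pair of dumbbells (15 lb) €68.39: sports equipment → 7% + 0% city = 7% → €4.7873
Stainless water bottle €17.42: all other goods → 7.25% + 0% city = 7.25% → €1.26295
Sleeping bag €90.30: sports equipment → 7% + 0% city = 7% → €6.321
Storage bin €19.28: all other goods → 7.25% + 0% city = 7.25% → €1.3978
Shoe repair €33.11: personal services → 0% + 1.5% city = 1.5% → €0.49665
Key duplication €4.25: personal services → 0% + 1.5% city = 1.5% → €0.06375
Unrounded tax sum = €14.32945 → €14.33

€14.33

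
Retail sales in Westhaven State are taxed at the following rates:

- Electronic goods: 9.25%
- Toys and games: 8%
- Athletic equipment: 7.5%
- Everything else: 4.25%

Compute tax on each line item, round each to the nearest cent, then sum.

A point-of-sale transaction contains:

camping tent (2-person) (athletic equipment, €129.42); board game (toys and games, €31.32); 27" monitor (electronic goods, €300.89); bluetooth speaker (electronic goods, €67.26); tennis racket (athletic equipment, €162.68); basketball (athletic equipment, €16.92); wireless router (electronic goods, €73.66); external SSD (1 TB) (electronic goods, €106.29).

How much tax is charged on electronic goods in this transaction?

27" monitor €300.89: electronic goods → 9.25% → €27.83
Bluetooth speaker €67.26: electronic goods → 9.25% → €6.22
Wireless router €73.66: electronic goods → 9.25% → €6.81
External SSD (1 TB) €106.29: electronic goods → 9.25% → €9.83
Tax on electronic goods = €27.83 + €6.22 + €6.81 + €9.83 = €50.69

€50.69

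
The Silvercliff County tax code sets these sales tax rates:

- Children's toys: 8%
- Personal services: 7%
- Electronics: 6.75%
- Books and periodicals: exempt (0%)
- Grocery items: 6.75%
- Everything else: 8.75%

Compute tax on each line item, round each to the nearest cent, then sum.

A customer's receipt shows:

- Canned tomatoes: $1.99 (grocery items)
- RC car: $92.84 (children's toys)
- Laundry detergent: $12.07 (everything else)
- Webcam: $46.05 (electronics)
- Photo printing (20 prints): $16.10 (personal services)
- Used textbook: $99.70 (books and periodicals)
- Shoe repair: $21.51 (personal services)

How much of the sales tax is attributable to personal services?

Photo printing (20 prints) $16.10: personal services → 7% → $1.13
Shoe repair $21.51: personal services → 7% → $1.51
Tax on personal services = $1.13 + $1.51 = $2.64

$2.64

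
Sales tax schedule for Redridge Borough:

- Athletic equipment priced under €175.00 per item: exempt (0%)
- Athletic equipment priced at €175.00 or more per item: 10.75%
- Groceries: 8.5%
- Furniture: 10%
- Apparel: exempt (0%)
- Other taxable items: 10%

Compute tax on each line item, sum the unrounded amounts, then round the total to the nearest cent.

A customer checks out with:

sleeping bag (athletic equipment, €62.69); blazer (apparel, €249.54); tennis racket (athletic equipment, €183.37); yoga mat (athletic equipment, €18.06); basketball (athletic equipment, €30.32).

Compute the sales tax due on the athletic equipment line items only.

Sleeping bag €62.69: athletic equipment, under €175.00 → 0% → €0.00
Tennis racket €183.37: athletic equipment, €175.00 or more → 10.75% → €19.712275
Yoga mat €18.06: athletic equipment, under €175.00 → 0% → €0.00
Basketball €30.32: athletic equipment, under €175.00 → 0% → €0.00
Tax on athletic equipment: unrounded sum = €19.712275 → €19.71

€19.71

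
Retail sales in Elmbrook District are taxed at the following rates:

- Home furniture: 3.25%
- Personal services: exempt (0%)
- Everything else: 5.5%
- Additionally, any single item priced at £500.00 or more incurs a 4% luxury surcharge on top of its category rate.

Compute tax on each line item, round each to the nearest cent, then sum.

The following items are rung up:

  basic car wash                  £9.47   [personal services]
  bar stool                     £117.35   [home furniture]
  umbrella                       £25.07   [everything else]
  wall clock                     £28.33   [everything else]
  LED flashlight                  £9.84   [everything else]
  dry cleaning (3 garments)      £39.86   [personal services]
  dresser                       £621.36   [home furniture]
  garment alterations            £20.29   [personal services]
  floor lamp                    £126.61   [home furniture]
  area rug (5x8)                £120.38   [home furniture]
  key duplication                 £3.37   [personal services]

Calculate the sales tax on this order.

£60.36

Basic car wash £9.47: personal services → 0% → £0.00
Bar stool £117.35: home furniture → 3.25% → £3.81
Umbrella £25.07: everything else → 5.5% → £1.38
Wall clock £28.33: everything else → 5.5% → £1.56
LED flashlight £9.84: everything else → 5.5% → £0.54
Dry cleaning (3 garments) £39.86: personal services → 0% → £0.00
Dresser £621.36: home furniture → 3.25% + 4% surcharge = 7.25% → £45.05
Garment alterations £20.29: personal services → 0% → £0.00
Floor lamp £126.61: home furniture → 3.25% → £4.11
Area rug (5x8) £120.38: home furniture → 3.25% → £3.91
Key duplication £3.37: personal services → 0% → £0.00
Total tax = £3.81 + £1.38 + £1.56 + £0.54 + £45.05 + £4.11 + £3.91 = £60.36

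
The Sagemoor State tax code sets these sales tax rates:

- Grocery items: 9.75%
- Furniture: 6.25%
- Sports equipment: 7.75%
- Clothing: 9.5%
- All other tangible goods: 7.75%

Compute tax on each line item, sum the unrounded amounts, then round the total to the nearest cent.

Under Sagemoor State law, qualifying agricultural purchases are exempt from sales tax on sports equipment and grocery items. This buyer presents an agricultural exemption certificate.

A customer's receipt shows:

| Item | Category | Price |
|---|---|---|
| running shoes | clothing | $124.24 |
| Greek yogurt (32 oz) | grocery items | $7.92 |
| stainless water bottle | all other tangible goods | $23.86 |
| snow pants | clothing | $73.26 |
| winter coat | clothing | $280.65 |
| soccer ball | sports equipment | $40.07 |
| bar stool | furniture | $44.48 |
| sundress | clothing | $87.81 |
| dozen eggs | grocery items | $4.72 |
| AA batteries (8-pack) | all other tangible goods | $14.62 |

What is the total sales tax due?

$59.53

Running shoes $124.24: clothing → 9.5% → $11.8028
Greek yogurt (32 oz) $7.92: grocery items, buyer-exempt → 0% → $0.00
Stainless water bottle $23.86: all other tangible goods → 7.75% → $1.84915
Snow pants $73.26: clothing → 9.5% → $6.9597
Winter coat $280.65: clothing → 9.5% → $26.66175
Soccer ball $40.07: sports equipment, buyer-exempt → 0% → $0.00
Bar stool $44.48: furniture → 6.25% → $2.78
Sundress $87.81: clothing → 9.5% → $8.34195
Dozen eggs $4.72: grocery items, buyer-exempt → 0% → $0.00
AA batteries (8-pack) $14.62: all other tangible goods → 7.75% → $1.13305
Unrounded tax sum = $59.5284 → $59.53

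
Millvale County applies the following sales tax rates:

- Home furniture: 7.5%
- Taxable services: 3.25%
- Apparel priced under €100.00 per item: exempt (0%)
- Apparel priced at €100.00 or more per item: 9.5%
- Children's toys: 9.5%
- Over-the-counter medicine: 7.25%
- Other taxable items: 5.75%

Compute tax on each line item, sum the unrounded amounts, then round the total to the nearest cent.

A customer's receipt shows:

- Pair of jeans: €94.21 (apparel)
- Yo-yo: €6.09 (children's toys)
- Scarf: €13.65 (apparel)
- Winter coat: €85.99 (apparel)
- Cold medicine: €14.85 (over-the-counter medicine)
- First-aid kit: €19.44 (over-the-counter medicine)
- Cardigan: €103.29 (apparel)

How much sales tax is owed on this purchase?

Pair of jeans €94.21: apparel, under €100.00 → 0% → €0.00
Yo-yo €6.09: children's toys → 9.5% → €0.57855
Scarf €13.65: apparel, under €100.00 → 0% → €0.00
Winter coat €85.99: apparel, under €100.00 → 0% → €0.00
Cold medicine €14.85: over-the-counter medicine → 7.25% → €1.076625
First-aid kit €19.44: over-the-counter medicine → 7.25% → €1.4094
Cardigan €103.29: apparel, €100.00 or more → 9.5% → €9.81255
Unrounded tax sum = €12.877125 → €12.88

€12.88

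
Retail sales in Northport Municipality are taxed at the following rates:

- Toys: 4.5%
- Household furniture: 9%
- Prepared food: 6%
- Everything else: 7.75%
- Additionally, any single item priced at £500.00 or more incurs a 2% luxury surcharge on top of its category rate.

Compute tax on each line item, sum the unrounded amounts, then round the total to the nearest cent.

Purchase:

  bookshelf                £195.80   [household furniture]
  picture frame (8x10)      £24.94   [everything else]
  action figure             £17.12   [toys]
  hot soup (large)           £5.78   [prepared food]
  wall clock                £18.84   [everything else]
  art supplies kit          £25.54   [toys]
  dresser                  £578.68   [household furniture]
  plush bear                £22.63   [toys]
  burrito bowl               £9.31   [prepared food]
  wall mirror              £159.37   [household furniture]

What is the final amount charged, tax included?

£1160.87

Bookshelf £195.80: household furniture → 9% → £17.622
Picture frame (8x10) £24.94: everything else → 7.75% → £1.93285
Action figure £17.12: toys → 4.5% → £0.7704
Hot soup (large) £5.78: prepared food → 6% → £0.3468
Wall clock £18.84: everything else → 7.75% → £1.4601
Art supplies kit £25.54: toys → 4.5% → £1.1493
Dresser £578.68: household furniture → 9% + 2% surcharge = 11% → £63.6548
Plush bear £22.63: toys → 4.5% → £1.01835
Burrito bowl £9.31: prepared food → 6% → £0.5586
Wall mirror £159.37: household furniture → 9% → £14.3433
Subtotal = £1058.01; unrounded tax = £102.8565 → £102.86; total due = £1160.87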